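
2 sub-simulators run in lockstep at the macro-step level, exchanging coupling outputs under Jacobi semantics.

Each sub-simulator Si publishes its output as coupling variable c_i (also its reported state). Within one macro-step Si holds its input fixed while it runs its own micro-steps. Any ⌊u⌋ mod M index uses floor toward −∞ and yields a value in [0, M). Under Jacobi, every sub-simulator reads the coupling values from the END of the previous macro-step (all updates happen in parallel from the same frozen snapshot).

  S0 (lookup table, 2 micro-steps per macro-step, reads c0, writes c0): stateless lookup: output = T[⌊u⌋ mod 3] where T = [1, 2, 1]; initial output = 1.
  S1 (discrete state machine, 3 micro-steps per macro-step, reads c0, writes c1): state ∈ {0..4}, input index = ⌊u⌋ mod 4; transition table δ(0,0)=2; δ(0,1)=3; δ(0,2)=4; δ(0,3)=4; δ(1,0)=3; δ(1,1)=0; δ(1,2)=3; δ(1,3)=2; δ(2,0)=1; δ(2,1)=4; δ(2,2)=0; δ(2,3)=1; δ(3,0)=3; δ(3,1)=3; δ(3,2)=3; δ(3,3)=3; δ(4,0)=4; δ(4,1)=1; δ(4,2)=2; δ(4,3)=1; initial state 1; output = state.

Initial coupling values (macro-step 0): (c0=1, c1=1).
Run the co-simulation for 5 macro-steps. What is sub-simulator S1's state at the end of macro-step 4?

S1 state at macro-step 4 = 3

macro 1: S0 reads c0=1 → after 2×micro: 2; S1 reads c0=1 → after 3×micro: 3 ⇒ (c0=2, c1=3)
macro 2: S0 reads c0=2 → after 2×micro: 1; S1 reads c0=2 → after 3×micro: 3 ⇒ (c0=1, c1=3)
macro 3: S0 reads c0=1 → after 2×micro: 2; S1 reads c0=1 → after 3×micro: 3 ⇒ (c0=2, c1=3)
macro 4: S0 reads c0=2 → after 2×micro: 1; S1 reads c0=2 → after 3×micro: 3 ⇒ (c0=1, c1=3)
macro 5: S0 reads c0=1 → after 2×micro: 2; S1 reads c0=1 → after 3×micro: 3 ⇒ (c0=2, c1=3)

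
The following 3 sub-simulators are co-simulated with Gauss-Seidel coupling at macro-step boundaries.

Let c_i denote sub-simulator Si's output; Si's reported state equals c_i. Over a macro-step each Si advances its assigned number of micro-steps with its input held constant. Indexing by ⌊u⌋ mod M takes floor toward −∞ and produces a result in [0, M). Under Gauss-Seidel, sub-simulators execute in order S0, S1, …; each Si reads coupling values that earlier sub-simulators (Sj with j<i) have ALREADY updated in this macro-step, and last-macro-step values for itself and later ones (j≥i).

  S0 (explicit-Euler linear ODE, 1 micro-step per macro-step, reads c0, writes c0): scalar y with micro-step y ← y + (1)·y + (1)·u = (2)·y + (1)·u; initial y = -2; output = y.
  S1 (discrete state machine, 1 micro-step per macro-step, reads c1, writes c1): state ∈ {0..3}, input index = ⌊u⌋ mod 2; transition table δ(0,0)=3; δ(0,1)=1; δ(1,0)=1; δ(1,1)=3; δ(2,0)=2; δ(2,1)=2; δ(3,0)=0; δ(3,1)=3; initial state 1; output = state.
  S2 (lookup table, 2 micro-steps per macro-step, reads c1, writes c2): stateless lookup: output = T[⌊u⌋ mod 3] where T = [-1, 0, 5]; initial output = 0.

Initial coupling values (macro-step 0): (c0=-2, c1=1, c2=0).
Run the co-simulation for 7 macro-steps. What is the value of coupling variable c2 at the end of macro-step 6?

macro 1: S0 reads c0=-2 → after 1×micro: -6; S1 reads c1=1 → after 1×micro: 3; S2 reads c1=3 → after 2×micro: -1 ⇒ (c0=-6, c1=3, c2=-1)
macro 2: S0 reads c0=-6 → after 1×micro: -18; S1 reads c1=3 → after 1×micro: 3; S2 reads c1=3 → after 2×micro: -1 ⇒ (c0=-18, c1=3, c2=-1)
macro 3: S0 reads c0=-18 → after 1×micro: -54; S1 reads c1=3 → after 1×micro: 3; S2 reads c1=3 → after 2×micro: -1 ⇒ (c0=-54, c1=3, c2=-1)
macro 4: S0 reads c0=-54 → after 1×micro: -162; S1 reads c1=3 → after 1×micro: 3; S2 reads c1=3 → after 2×micro: -1 ⇒ (c0=-162, c1=3, c2=-1)
macro 5: S0 reads c0=-162 → after 1×micro: -486; S1 reads c1=3 → after 1×micro: 3; S2 reads c1=3 → after 2×micro: -1 ⇒ (c0=-486, c1=3, c2=-1)
macro 6: S0 reads c0=-486 → after 1×micro: -1458; S1 reads c1=3 → after 1×micro: 3; S2 reads c1=3 → after 2×micro: -1 ⇒ (c0=-1458, c1=3, c2=-1)
macro 7: S0 reads c0=-1458 → after 1×micro: -4374; S1 reads c1=3 → after 1×micro: 3; S2 reads c1=3 → after 2×micro: -1 ⇒ (c0=-4374, c1=3, c2=-1)

c2 at macro-step 6 = -1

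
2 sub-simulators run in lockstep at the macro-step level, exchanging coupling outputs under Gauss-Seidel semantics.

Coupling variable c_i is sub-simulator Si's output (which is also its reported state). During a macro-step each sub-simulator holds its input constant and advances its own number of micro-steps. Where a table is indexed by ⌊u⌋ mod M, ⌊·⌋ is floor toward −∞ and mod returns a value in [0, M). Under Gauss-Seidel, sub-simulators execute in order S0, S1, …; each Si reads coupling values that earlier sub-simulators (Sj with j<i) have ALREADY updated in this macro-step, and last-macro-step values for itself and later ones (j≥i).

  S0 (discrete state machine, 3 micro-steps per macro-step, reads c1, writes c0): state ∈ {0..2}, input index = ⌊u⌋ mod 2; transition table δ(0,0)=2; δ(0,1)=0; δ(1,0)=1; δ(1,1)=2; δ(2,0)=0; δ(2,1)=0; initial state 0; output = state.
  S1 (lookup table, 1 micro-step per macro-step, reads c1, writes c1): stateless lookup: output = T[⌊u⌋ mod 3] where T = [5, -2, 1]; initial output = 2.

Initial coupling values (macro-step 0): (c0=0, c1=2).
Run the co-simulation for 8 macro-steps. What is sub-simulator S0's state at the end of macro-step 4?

S0 state at macro-step 4 = 0

macro 1: S0 reads c1=2 → after 3×micro: 2; S1 reads c1=2 → after 1×micro: 1 ⇒ (c0=2, c1=1)
macro 2: S0 reads c1=1 → after 3×micro: 0; S1 reads c1=1 → after 1×micro: -2 ⇒ (c0=0, c1=-2)
macro 3: S0 reads c1=-2 → after 3×micro: 2; S1 reads c1=-2 → after 1×micro: -2 ⇒ (c0=2, c1=-2)
macro 4: S0 reads c1=-2 → after 3×micro: 0; S1 reads c1=-2 → after 1×micro: -2 ⇒ (c0=0, c1=-2)
macro 5: S0 reads c1=-2 → after 3×micro: 2; S1 reads c1=-2 → after 1×micro: -2 ⇒ (c0=2, c1=-2)
macro 6: S0 reads c1=-2 → after 3×micro: 0; S1 reads c1=-2 → after 1×micro: -2 ⇒ (c0=0, c1=-2)
macro 7: S0 reads c1=-2 → after 3×micro: 2; S1 reads c1=-2 → after 1×micro: -2 ⇒ (c0=2, c1=-2)
macro 8: S0 reads c1=-2 → after 3×micro: 0; S1 reads c1=-2 → after 1×micro: -2 ⇒ (c0=0, c1=-2)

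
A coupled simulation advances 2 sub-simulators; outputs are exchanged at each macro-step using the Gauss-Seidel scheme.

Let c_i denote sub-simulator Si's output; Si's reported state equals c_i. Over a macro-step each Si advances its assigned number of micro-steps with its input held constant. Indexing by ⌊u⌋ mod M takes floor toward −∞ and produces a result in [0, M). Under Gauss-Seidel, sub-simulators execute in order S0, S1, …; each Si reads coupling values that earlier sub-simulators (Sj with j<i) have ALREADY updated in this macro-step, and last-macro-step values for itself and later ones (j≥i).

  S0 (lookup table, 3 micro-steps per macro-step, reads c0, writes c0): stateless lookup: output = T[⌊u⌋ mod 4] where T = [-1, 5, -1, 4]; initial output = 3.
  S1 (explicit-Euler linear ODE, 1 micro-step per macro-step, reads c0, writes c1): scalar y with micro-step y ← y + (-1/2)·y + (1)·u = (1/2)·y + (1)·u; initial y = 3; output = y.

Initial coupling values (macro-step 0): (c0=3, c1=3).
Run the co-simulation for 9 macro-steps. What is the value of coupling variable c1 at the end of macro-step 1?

c1 at macro-step 1 = 11/2

macro 1: S0 reads c0=3 → after 3×micro: 4; S1 reads c0=4 → after 1×micro: 11/2 ⇒ (c0=4, c1=11/2)
macro 2: S0 reads c0=4 → after 3×micro: -1; S1 reads c0=-1 → after 1×micro: 7/4 ⇒ (c0=-1, c1=7/4)
macro 3: S0 reads c0=-1 → after 3×micro: 4; S1 reads c0=4 → after 1×micro: 39/8 ⇒ (c0=4, c1=39/8)
macro 4: S0 reads c0=4 → after 3×micro: -1; S1 reads c0=-1 → after 1×micro: 23/16 ⇒ (c0=-1, c1=23/16)
macro 5: S0 reads c0=-1 → after 3×micro: 4; S1 reads c0=4 → after 1×micro: 151/32 ⇒ (c0=4, c1=151/32)
macro 6: S0 reads c0=4 → after 3×micro: -1; S1 reads c0=-1 → after 1×micro: 87/64 ⇒ (c0=-1, c1=87/64)
macro 7: S0 reads c0=-1 → after 3×micro: 4; S1 reads c0=4 → after 1×micro: 599/128 ⇒ (c0=4, c1=599/128)
macro 8: S0 reads c0=4 → after 3×micro: -1; S1 reads c0=-1 → after 1×micro: 343/256 ⇒ (c0=-1, c1=343/256)
macro 9: S0 reads c0=-1 → after 3×micro: 4; S1 reads c0=4 → after 1×micro: 2391/512 ⇒ (c0=4, c1=2391/512)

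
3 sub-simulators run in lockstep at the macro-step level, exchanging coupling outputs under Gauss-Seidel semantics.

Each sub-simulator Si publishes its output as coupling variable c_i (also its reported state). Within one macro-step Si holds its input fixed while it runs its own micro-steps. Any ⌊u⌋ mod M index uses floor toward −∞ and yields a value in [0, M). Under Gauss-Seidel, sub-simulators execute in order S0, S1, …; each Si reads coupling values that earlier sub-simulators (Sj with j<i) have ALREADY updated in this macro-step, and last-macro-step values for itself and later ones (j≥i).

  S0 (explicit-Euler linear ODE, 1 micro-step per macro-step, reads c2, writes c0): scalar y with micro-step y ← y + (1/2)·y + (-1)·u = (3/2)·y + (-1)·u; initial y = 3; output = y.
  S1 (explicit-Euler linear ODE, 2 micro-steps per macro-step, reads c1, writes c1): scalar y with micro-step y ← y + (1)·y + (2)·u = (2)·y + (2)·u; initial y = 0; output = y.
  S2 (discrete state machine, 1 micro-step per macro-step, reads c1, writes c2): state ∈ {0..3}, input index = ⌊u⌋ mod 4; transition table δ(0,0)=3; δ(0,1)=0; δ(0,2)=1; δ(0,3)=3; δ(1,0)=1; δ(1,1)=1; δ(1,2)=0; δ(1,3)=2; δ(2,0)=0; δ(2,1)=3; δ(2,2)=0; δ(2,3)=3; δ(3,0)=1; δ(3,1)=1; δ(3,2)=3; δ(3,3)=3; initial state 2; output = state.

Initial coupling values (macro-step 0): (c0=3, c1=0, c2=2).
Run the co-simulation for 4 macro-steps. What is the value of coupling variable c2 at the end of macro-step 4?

macro 1: S0 reads c2=2 → after 1×micro: 5/2; S1 reads c1=0 → after 2×micro: 0; S2 reads c1=0 → after 1×micro: 0 ⇒ (c0=5/2, c1=0, c2=0)
macro 2: S0 reads c2=0 → after 1×micro: 15/4; S1 reads c1=0 → after 2×micro: 0; S2 reads c1=0 → after 1×micro: 3 ⇒ (c0=15/4, c1=0, c2=3)
macro 3: S0 reads c2=3 → after 1×micro: 21/8; S1 reads c1=0 → after 2×micro: 0; S2 reads c1=0 → after 1×micro: 1 ⇒ (c0=21/8, c1=0, c2=1)
macro 4: S0 reads c2=1 → after 1×micro: 47/16; S1 reads c1=0 → after 2×micro: 0; S2 reads c1=0 → after 1×micro: 1 ⇒ (c0=47/16, c1=0, c2=1)

c2 at macro-step 4 = 1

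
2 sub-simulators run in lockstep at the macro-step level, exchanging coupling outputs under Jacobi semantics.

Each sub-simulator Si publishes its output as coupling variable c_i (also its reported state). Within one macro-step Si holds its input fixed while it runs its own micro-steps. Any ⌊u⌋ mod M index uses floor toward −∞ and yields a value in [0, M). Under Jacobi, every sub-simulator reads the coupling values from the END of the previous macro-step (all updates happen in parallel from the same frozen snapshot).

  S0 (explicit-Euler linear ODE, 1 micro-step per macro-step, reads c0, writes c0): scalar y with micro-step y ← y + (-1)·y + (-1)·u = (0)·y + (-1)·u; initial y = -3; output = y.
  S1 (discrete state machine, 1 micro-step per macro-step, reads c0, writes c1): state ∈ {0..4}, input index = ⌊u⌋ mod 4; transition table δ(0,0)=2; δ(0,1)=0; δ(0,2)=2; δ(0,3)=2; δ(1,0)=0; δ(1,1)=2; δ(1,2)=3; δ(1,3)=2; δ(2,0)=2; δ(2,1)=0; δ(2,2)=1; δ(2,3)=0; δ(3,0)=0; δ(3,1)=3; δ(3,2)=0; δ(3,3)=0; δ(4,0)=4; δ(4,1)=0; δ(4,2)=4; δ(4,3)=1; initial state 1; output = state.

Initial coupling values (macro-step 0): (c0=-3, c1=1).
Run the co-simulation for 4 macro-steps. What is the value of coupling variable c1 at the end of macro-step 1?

c1 at macro-step 1 = 2

macro 1: S0 reads c0=-3 → after 1×micro: 3; S1 reads c0=-3 → after 1×micro: 2 ⇒ (c0=3, c1=2)
macro 2: S0 reads c0=3 → after 1×micro: -3; S1 reads c0=3 → after 1×micro: 0 ⇒ (c0=-3, c1=0)
macro 3: S0 reads c0=-3 → after 1×micro: 3; S1 reads c0=-3 → after 1×micro: 0 ⇒ (c0=3, c1=0)
macro 4: S0 reads c0=3 → after 1×micro: -3; S1 reads c0=3 → after 1×micro: 2 ⇒ (c0=-3, c1=2)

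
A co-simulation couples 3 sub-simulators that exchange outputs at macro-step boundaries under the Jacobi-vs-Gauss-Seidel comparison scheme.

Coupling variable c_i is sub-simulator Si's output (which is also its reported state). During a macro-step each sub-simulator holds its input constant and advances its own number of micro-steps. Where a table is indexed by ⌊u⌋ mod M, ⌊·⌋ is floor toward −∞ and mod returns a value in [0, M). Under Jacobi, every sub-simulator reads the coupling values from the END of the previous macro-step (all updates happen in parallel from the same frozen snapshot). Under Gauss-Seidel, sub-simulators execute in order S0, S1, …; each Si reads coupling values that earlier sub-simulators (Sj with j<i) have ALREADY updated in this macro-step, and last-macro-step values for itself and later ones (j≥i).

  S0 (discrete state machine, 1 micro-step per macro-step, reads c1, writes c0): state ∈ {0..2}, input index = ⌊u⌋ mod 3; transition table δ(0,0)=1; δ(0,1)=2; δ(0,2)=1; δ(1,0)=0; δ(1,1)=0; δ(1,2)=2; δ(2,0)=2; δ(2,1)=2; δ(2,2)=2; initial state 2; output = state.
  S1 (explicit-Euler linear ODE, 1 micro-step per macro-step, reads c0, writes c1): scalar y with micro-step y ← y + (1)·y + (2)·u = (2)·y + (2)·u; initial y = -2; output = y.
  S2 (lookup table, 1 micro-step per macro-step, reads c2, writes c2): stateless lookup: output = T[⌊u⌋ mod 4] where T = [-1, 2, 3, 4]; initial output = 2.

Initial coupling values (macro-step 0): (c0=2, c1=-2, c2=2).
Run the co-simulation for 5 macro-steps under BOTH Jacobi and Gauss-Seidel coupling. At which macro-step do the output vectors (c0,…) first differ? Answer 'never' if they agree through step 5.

first divergence at macro-step: never

[Jacobi] macro 1: S0 reads c1=-2 → after 1×micro: 2; S1 reads c0=2 → after 1×micro: 0; S2 reads c2=2 → after 1×micro: 3 ⇒ (c0=2, c1=0, c2=3)
[Jacobi] macro 2: S0 reads c1=0 → after 1×micro: 2; S1 reads c0=2 → after 1×micro: 4; S2 reads c2=3 → after 1×micro: 4 ⇒ (c0=2, c1=4, c2=4)
[Jacobi] macro 3: S0 reads c1=4 → after 1×micro: 2; S1 reads c0=2 → after 1×micro: 12; S2 reads c2=4 → after 1×micro: -1 ⇒ (c0=2, c1=12, c2=-1)
[Jacobi] macro 4: S0 reads c1=12 → after 1×micro: 2; S1 reads c0=2 → after 1×micro: 28; S2 reads c2=-1 → after 1×micro: 4 ⇒ (c0=2, c1=28, c2=4)
[Jacobi] macro 5: S0 reads c1=28 → after 1×micro: 2; S1 reads c0=2 → after 1×micro: 60; S2 reads c2=4 → after 1×micro: -1 ⇒ (c0=2, c1=60, c2=-1)
[Gauss-Seidel] macro 1: S0 reads c1=-2 → after 1×micro: 2; S1 reads c0=2 → after 1×micro: 0; S2 reads c2=2 → after 1×micro: 3 ⇒ (c0=2, c1=0, c2=3)
[Gauss-Seidel] macro 2: S0 reads c1=0 → after 1×micro: 2; S1 reads c0=2 → after 1×micro: 4; S2 reads c2=3 → after 1×micro: 4 ⇒ (c0=2, c1=4, c2=4)
[Gauss-Seidel] macro 3: S0 reads c1=4 → after 1×micro: 2; S1 reads c0=2 → after 1×micro: 12; S2 reads c2=4 → after 1×micro: -1 ⇒ (c0=2, c1=12, c2=-1)
[Gauss-Seidel] macro 4: S0 reads c1=12 → after 1×micro: 2; S1 reads c0=2 → after 1×micro: 28; S2 reads c2=-1 → after 1×micro: 4 ⇒ (c0=2, c1=28, c2=4)
[Gauss-Seidel] macro 5: S0 reads c1=28 → after 1×micro: 2; S1 reads c0=2 → after 1×micro: 60; S2 reads c2=4 → after 1×micro: -1 ⇒ (c0=2, c1=60, c2=-1)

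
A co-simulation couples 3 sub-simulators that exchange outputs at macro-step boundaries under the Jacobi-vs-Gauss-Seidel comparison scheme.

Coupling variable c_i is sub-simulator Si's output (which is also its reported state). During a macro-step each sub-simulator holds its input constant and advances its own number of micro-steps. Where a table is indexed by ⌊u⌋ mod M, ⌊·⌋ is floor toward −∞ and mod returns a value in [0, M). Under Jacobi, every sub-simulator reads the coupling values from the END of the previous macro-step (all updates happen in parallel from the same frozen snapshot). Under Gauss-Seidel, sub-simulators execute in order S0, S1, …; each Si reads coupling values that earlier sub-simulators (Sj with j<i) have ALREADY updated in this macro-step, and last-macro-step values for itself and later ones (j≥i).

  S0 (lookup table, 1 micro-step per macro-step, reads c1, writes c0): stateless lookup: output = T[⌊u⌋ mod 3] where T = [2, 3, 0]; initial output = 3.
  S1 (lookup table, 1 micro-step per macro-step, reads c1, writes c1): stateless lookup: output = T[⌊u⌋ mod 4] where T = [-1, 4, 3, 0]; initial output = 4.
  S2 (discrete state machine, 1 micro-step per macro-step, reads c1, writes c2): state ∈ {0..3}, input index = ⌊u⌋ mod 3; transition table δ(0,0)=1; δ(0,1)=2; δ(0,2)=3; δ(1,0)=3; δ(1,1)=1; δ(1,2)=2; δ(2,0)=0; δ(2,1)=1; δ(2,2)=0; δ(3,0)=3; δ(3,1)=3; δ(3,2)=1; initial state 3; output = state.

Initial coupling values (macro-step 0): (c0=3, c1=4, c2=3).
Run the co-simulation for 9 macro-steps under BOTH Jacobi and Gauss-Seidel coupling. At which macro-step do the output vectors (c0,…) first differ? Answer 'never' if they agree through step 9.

[Jacobi] macro 1: S0 reads c1=4 → after 1×micro: 3; S1 reads c1=4 → after 1×micro: -1; S2 reads c1=4 → after 1×micro: 3 ⇒ (c0=3, c1=-1, c2=3)
[Jacobi] macro 2: S0 reads c1=-1 → after 1×micro: 0; S1 reads c1=-1 → after 1×micro: 0; S2 reads c1=-1 → after 1×micro: 1 ⇒ (c0=0, c1=0, c2=1)
[Jacobi] macro 3: S0 reads c1=0 → after 1×micro: 2; S1 reads c1=0 → after 1×micro: -1; S2 reads c1=0 → after 1×micro: 3 ⇒ (c0=2, c1=-1, c2=3)
[Jacobi] macro 4: S0 reads c1=-1 → after 1×micro: 0; S1 reads c1=-1 → after 1×micro: 0; S2 reads c1=-1 → after 1×micro: 1 ⇒ (c0=0, c1=0, c2=1)
[Jacobi] macro 5: S0 reads c1=0 → after 1×micro: 2; S1 reads c1=0 → after 1×micro: -1; S2 reads c1=0 → after 1×micro: 3 ⇒ (c0=2, c1=-1, c2=3)
[Jacobi] macro 6: S0 reads c1=-1 → after 1×micro: 0; S1 reads c1=-1 → after 1×micro: 0; S2 reads c1=-1 → after 1×micro: 1 ⇒ (c0=0, c1=0, c2=1)
[Jacobi] macro 7: S0 reads c1=0 → after 1×micro: 2; S1 reads c1=0 → after 1×micro: -1; S2 reads c1=0 → after 1×micro: 3 ⇒ (c0=2, c1=-1, c2=3)
[Jacobi] macro 8: S0 reads c1=-1 → after 1×micro: 0; S1 reads c1=-1 → after 1×micro: 0; S2 reads c1=-1 → after 1×micro: 1 ⇒ (c0=0, c1=0, c2=1)
[Jacobi] macro 9: S0 reads c1=0 → after 1×micro: 2; S1 reads c1=0 → after 1×micro: -1; S2 reads c1=0 → after 1×micro: 3 ⇒ (c0=2, c1=-1, c2=3)
[Gauss-Seidel] macro 1: S0 reads c1=4 → after 1×micro: 3; S1 reads c1=4 → after 1×micro: -1; S2 reads c1=-1 → after 1×micro: 1 ⇒ (c0=3, c1=-1, c2=1)
[Gauss-Seidel] macro 2: S0 reads c1=-1 → after 1×micro: 0; S1 reads c1=-1 → after 1×micro: 0; S2 reads c1=0 → after 1×micro: 3 ⇒ (c0=0, c1=0, c2=3)
[Gauss-Seidel] macro 3: S0 reads c1=0 → after 1×micro: 2; S1 reads c1=0 → after 1×micro: -1; S2 reads c1=-1 → after 1×micro: 1 ⇒ (c0=2, c1=-1, c2=1)
[Gauss-Seidel] macro 4: S0 reads c1=-1 → after 1×micro: 0; S1 reads c1=-1 → after 1×micro: 0; S2 reads c1=0 → after 1×micro: 3 ⇒ (c0=0, c1=0, c2=3)
[Gauss-Seidel] macro 5: S0 reads c1=0 → after 1×micro: 2; S1 reads c1=0 → after 1×micro: -1; S2 reads c1=-1 → after 1×micro: 1 ⇒ (c0=2, c1=-1, c2=1)
[Gauss-Seidel] macro 6: S0 reads c1=-1 → after 1×micro: 0; S1 reads c1=-1 → after 1×micro: 0; S2 reads c1=0 → after 1×micro: 3 ⇒ (c0=0, c1=0, c2=3)
[Gauss-Seidel] macro 7: S0 reads c1=0 → after 1×micro: 2; S1 reads c1=0 → after 1×micro: -1; S2 reads c1=-1 → after 1×micro: 1 ⇒ (c0=2, c1=-1, c2=1)
[Gauss-Seidel] macro 8: S0 reads c1=-1 → after 1×micro: 0; S1 reads c1=-1 → after 1×micro: 0; S2 reads c1=0 → after 1×micro: 3 ⇒ (c0=0, c1=0, c2=3)
[Gauss-Seidel] macro 9: S0 reads c1=0 → after 1×micro: 2; S1 reads c1=0 → after 1×micro: -1; S2 reads c1=-1 → after 1×micro: 1 ⇒ (c0=2, c1=-1, c2=1)

first divergence at macro-step: 1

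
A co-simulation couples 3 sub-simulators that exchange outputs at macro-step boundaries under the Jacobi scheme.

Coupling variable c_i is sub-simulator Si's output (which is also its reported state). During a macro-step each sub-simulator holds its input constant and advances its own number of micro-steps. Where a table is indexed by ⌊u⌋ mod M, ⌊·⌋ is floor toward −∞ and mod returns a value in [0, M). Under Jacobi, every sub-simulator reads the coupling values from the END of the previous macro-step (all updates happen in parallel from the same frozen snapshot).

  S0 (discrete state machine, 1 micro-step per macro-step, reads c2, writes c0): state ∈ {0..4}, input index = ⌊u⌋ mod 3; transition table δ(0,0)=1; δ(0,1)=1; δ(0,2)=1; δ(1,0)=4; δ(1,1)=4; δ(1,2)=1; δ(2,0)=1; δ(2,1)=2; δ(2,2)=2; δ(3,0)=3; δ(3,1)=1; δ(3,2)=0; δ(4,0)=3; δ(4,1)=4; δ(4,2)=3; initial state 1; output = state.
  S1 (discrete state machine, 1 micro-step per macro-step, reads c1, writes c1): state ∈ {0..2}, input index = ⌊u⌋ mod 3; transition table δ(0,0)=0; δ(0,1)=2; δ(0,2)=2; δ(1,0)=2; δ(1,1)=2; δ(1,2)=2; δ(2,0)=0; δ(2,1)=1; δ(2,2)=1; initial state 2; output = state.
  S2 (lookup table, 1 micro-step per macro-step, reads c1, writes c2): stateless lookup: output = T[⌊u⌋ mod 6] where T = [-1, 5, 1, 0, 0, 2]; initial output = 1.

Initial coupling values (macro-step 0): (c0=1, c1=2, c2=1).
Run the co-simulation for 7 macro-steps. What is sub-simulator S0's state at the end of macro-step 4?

S0 state at macro-step 4 = 1

macro 1: S0 reads c2=1 → after 1×micro: 4; S1 reads c1=2 → after 1×micro: 1; S2 reads c1=2 → after 1×micro: 1 ⇒ (c0=4, c1=1, c2=1)
macro 2: S0 reads c2=1 → after 1×micro: 4; S1 reads c1=1 → after 1×micro: 2; S2 reads c1=1 → after 1×micro: 5 ⇒ (c0=4, c1=2, c2=5)
macro 3: S0 reads c2=5 → after 1×micro: 3; S1 reads c1=2 → after 1×micro: 1; S2 reads c1=2 → after 1×micro: 1 ⇒ (c0=3, c1=1, c2=1)
macro 4: S0 reads c2=1 → after 1×micro: 1; S1 reads c1=1 → after 1×micro: 2; S2 reads c1=1 → after 1×micro: 5 ⇒ (c0=1, c1=2, c2=5)
macro 5: S0 reads c2=5 → after 1×micro: 1; S1 reads c1=2 → after 1×micro: 1; S2 reads c1=2 → after 1×micro: 1 ⇒ (c0=1, c1=1, c2=1)
macro 6: S0 reads c2=1 → after 1×micro: 4; S1 reads c1=1 → after 1×micro: 2; S2 reads c1=1 → after 1×micro: 5 ⇒ (c0=4, c1=2, c2=5)
macro 7: S0 reads c2=5 → after 1×micro: 3; S1 reads c1=2 → after 1×micro: 1; S2 reads c1=2 → after 1×micro: 1 ⇒ (c0=3, c1=1, c2=1)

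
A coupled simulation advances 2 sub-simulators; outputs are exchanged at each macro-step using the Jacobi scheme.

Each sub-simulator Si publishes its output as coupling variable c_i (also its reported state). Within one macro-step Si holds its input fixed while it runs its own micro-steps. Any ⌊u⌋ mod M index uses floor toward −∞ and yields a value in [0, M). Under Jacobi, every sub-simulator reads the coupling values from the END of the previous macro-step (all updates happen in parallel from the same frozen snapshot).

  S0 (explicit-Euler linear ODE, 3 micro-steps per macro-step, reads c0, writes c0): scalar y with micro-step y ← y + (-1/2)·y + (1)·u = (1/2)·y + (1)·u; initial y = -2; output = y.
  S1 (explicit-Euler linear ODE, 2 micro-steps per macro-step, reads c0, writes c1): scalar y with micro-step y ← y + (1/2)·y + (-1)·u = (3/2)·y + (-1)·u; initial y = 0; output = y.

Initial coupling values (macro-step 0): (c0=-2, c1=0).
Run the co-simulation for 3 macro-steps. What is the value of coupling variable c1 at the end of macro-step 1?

c1 at macro-step 1 = 5

macro 1: S0 reads c0=-2 → after 3×micro: -15/4; S1 reads c0=-2 → after 2×micro: 5 ⇒ (c0=-15/4, c1=5)
macro 2: S0 reads c0=-15/4 → after 3×micro: -225/32; S1 reads c0=-15/4 → after 2×micro: 165/8 ⇒ (c0=-225/32, c1=165/8)
macro 3: S0 reads c0=-225/32 → after 3×micro: -3375/256; S1 reads c0=-225/32 → after 2×micro: 4095/64 ⇒ (c0=-3375/256, c1=4095/64)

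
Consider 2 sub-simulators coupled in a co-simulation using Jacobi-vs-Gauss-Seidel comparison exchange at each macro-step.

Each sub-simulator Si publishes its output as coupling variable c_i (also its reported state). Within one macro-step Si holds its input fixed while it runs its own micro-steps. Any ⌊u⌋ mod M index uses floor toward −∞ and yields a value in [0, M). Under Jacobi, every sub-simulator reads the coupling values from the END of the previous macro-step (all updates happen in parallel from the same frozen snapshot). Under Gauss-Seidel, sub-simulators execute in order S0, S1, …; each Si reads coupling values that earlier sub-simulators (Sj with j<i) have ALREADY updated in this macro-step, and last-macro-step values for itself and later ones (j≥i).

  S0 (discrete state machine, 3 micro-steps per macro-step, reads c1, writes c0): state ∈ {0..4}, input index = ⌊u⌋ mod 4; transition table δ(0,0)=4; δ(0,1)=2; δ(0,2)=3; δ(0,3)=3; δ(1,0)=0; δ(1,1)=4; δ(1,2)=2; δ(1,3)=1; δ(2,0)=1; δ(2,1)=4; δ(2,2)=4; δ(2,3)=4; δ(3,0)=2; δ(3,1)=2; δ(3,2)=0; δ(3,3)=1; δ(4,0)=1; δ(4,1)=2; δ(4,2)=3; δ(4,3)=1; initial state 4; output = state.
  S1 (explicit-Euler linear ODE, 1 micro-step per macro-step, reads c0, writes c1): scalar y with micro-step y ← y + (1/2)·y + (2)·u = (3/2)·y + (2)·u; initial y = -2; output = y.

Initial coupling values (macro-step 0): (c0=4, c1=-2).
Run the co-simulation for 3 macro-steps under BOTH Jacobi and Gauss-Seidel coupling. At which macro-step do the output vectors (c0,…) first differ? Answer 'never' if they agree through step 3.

[Jacobi] macro 1: S0 reads c1=-2 → after 3×micro: 3; S1 reads c0=4 → after 1×micro: 5 ⇒ (c0=3, c1=5)
[Jacobi] macro 2: S0 reads c1=5 → after 3×micro: 2; S1 reads c0=3 → after 1×micro: 27/2 ⇒ (c0=2, c1=27/2)
[Jacobi] macro 3: S0 reads c1=27/2 → after 3×micro: 4; S1 reads c0=2 → after 1×micro: 97/4 ⇒ (c0=4, c1=97/4)
[Gauss-Seidel] macro 1: S0 reads c1=-2 → after 3×micro: 3; S1 reads c0=3 → after 1×micro: 3 ⇒ (c0=3, c1=3)
[Gauss-Seidel] macro 2: S0 reads c1=3 → after 3×micro: 1; S1 reads c0=1 → after 1×micro: 13/2 ⇒ (c0=1, c1=13/2)
[Gauss-Seidel] macro 3: S0 reads c1=13/2 → after 3×micro: 3; S1 reads c0=3 → after 1×micro: 63/4 ⇒ (c0=3, c1=63/4)

first divergence at macro-step: 1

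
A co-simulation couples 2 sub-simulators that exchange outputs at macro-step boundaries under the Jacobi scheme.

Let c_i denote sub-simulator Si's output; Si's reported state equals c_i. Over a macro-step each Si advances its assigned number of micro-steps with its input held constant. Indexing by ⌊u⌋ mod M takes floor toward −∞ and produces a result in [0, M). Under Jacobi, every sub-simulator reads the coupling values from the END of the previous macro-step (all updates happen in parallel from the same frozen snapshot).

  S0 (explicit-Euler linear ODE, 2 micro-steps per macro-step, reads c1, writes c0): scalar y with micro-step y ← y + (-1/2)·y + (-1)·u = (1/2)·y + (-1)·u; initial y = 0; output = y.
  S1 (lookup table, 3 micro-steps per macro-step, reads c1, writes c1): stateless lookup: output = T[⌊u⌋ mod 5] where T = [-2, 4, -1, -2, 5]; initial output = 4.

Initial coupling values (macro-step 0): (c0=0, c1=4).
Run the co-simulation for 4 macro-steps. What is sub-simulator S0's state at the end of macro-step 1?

macro 1: S0 reads c1=4 → after 2×micro: -6; S1 reads c1=4 → after 3×micro: 5 ⇒ (c0=-6, c1=5)
macro 2: S0 reads c1=5 → after 2×micro: -9; S1 reads c1=5 → after 3×micro: -2 ⇒ (c0=-9, c1=-2)
macro 3: S0 reads c1=-2 → after 2×micro: 3/4; S1 reads c1=-2 → after 3×micro: -2 ⇒ (c0=3/4, c1=-2)
macro 4: S0 reads c1=-2 → after 2×micro: 51/16; S1 reads c1=-2 → after 3×micro: -2 ⇒ (c0=51/16, c1=-2)

S0 state at macro-step 1 = -6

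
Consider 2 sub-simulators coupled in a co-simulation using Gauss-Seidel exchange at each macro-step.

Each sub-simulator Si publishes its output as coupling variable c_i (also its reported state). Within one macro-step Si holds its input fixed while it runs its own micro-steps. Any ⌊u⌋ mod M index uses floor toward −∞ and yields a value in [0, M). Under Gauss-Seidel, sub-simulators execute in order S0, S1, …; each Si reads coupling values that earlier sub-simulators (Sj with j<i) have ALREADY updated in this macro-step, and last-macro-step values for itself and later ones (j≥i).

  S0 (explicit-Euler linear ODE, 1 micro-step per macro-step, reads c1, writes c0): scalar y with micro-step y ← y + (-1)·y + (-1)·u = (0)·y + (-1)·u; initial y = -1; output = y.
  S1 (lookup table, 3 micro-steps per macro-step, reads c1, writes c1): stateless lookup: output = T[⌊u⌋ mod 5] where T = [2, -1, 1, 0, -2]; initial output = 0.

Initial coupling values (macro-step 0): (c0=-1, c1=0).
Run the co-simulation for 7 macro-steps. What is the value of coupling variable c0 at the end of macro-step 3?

c0 at macro-step 3 = -1

macro 1: S0 reads c1=0 → after 1×micro: 0; S1 reads c1=0 → after 3×micro: 2 ⇒ (c0=0, c1=2)
macro 2: S0 reads c1=2 → after 1×micro: -2; S1 reads c1=2 → after 3×micro: 1 ⇒ (c0=-2, c1=1)
macro 3: S0 reads c1=1 → after 1×micro: -1; S1 reads c1=1 → after 3×micro: -1 ⇒ (c0=-1, c1=-1)
macro 4: S0 reads c1=-1 → after 1×micro: 1; S1 reads c1=-1 → after 3×micro: -2 ⇒ (c0=1, c1=-2)
macro 5: S0 reads c1=-2 → after 1×micro: 2; S1 reads c1=-2 → after 3×micro: 0 ⇒ (c0=2, c1=0)
macro 6: S0 reads c1=0 → after 1×micro: 0; S1 reads c1=0 → after 3×micro: 2 ⇒ (c0=0, c1=2)
macro 7: S0 reads c1=2 → after 1×micro: -2; S1 reads c1=2 → after 3×micro: 1 ⇒ (c0=-2, c1=1)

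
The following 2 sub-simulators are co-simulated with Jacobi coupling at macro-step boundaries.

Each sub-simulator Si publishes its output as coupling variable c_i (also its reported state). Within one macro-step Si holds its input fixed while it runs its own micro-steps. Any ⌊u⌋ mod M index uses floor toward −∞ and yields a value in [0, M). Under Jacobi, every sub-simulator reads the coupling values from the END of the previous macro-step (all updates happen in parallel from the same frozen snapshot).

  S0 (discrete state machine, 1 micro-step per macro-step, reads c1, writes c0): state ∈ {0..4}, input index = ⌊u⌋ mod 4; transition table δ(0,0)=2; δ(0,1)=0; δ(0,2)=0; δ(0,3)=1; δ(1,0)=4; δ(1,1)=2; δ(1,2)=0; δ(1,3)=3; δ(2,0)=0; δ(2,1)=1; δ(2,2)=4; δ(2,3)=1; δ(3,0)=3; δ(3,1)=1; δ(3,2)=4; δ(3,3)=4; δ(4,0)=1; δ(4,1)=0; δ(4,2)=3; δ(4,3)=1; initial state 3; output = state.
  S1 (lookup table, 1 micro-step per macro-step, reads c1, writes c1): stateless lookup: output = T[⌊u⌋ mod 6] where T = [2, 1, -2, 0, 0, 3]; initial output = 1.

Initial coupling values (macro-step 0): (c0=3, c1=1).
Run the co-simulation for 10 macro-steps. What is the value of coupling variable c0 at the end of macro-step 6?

c0 at macro-step 6 = 2

macro 1: S0 reads c1=1 → after 1×micro: 1; S1 reads c1=1 → after 1×micro: 1 ⇒ (c0=1, c1=1)
macro 2: S0 reads c1=1 → after 1×micro: 2; S1 reads c1=1 → after 1×micro: 1 ⇒ (c0=2, c1=1)
macro 3: S0 reads c1=1 → after 1×micro: 1; S1 reads c1=1 → after 1×micro: 1 ⇒ (c0=1, c1=1)
macro 4: S0 reads c1=1 → after 1×micro: 2; S1 reads c1=1 → after 1×micro: 1 ⇒ (c0=2, c1=1)
macro 5: S0 reads c1=1 → after 1×micro: 1; S1 reads c1=1 → after 1×micro: 1 ⇒ (c0=1, c1=1)
macro 6: S0 reads c1=1 → after 1×micro: 2; S1 reads c1=1 → after 1×micro: 1 ⇒ (c0=2, c1=1)
macro 7: S0 reads c1=1 → after 1×micro: 1; S1 reads c1=1 → after 1×micro: 1 ⇒ (c0=1, c1=1)
macro 8: S0 reads c1=1 → after 1×micro: 2; S1 reads c1=1 → after 1×micro: 1 ⇒ (c0=2, c1=1)
macro 9: S0 reads c1=1 → after 1×micro: 1; S1 reads c1=1 → after 1×micro: 1 ⇒ (c0=1, c1=1)
macro 10: S0 reads c1=1 → after 1×micro: 2; S1 reads c1=1 → after 1×micro: 1 ⇒ (c0=2, c1=1)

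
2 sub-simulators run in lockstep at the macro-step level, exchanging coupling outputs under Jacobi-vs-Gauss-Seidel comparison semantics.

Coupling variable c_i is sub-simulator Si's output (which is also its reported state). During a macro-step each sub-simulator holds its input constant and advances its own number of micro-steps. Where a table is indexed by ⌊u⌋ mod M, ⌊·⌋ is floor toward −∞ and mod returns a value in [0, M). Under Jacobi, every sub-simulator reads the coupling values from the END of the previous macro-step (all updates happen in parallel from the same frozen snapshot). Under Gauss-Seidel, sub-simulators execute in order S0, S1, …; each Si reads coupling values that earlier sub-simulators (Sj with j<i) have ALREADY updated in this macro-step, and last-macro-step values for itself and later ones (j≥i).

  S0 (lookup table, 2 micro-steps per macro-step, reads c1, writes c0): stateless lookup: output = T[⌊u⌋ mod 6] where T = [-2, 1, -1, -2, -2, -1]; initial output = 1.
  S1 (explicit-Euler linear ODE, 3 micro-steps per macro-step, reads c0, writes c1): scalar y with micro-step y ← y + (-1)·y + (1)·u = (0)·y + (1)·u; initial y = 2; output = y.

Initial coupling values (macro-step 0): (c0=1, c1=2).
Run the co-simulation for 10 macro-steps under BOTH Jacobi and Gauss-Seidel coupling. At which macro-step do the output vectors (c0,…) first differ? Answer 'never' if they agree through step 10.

first divergence at macro-step: 1

[Jacobi] macro 1: S0 reads c1=2 → after 2×micro: -1; S1 reads c0=1 → after 3×micro: 1 ⇒ (c0=-1, c1=1)
[Jacobi] macro 2: S0 reads c1=1 → after 2×micro: 1; S1 reads c0=-1 → after 3×micro: -1 ⇒ (c0=1, c1=-1)
[Jacobi] macro 3: S0 reads c1=-1 → after 2×micro: -1; S1 reads c0=1 → after 3×micro: 1 ⇒ (c0=-1, c1=1)
[Jacobi] macro 4: S0 reads c1=1 → after 2×micro: 1; S1 reads c0=-1 → after 3×micro: -1 ⇒ (c0=1, c1=-1)
[Jacobi] macro 5: S0 reads c1=-1 → after 2×micro: -1; S1 reads c0=1 → after 3×micro: 1 ⇒ (c0=-1, c1=1)
[Jacobi] macro 6: S0 reads c1=1 → after 2×micro: 1; S1 reads c0=-1 → after 3×micro: -1 ⇒ (c0=1, c1=-1)
[Jacobi] macro 7: S0 reads c1=-1 → after 2×micro: -1; S1 reads c0=1 → after 3×micro: 1 ⇒ (c0=-1, c1=1)
[Jacobi] macro 8: S0 reads c1=1 → after 2×micro: 1; S1 reads c0=-1 → after 3×micro: -1 ⇒ (c0=1, c1=-1)
[Jacobi] macro 9: S0 reads c1=-1 → after 2×micro: -1; S1 reads c0=1 → after 3×micro: 1 ⇒ (c0=-1, c1=1)
[Jacobi] macro 10: S0 reads c1=1 → after 2×micro: 1; S1 reads c0=-1 → after 3×micro: -1 ⇒ (c0=1, c1=-1)
[Gauss-Seidel] macro 1: S0 reads c1=2 → after 2×micro: -1; S1 reads c0=-1 → after 3×micro: -1 ⇒ (c0=-1, c1=-1)
[Gauss-Seidel] macro 2: S0 reads c1=-1 → after 2×micro: -1; S1 reads c0=-1 → after 3×micro: -1 ⇒ (c0=-1, c1=-1)
[Gauss-Seidel] macro 3: S0 reads c1=-1 → after 2×micro: -1; S1 reads c0=-1 → after 3×micro: -1 ⇒ (c0=-1, c1=-1)
[Gauss-Seidel] macro 4: S0 reads c1=-1 → after 2×micro: -1; S1 reads c0=-1 → after 3×micro: -1 ⇒ (c0=-1, c1=-1)
[Gauss-Seidel] macro 5: S0 reads c1=-1 → after 2×micro: -1; S1 reads c0=-1 → after 3×micro: -1 ⇒ (c0=-1, c1=-1)
[Gauss-Seidel] macro 6: S0 reads c1=-1 → after 2×micro: -1; S1 reads c0=-1 → after 3×micro: -1 ⇒ (c0=-1, c1=-1)
[Gauss-Seidel] macro 7: S0 reads c1=-1 → after 2×micro: -1; S1 reads c0=-1 → after 3×micro: -1 ⇒ (c0=-1, c1=-1)
[Gauss-Seidel] macro 8: S0 reads c1=-1 → after 2×micro: -1; S1 reads c0=-1 → after 3×micro: -1 ⇒ (c0=-1, c1=-1)
[Gauss-Seidel] macro 9: S0 reads c1=-1 → after 2×micro: -1; S1 reads c0=-1 → after 3×micro: -1 ⇒ (c0=-1, c1=-1)
[Gauss-Seidel] macro 10: S0 reads c1=-1 → after 2×micro: -1; S1 reads c0=-1 → after 3×micro: -1 ⇒ (c0=-1, c1=-1)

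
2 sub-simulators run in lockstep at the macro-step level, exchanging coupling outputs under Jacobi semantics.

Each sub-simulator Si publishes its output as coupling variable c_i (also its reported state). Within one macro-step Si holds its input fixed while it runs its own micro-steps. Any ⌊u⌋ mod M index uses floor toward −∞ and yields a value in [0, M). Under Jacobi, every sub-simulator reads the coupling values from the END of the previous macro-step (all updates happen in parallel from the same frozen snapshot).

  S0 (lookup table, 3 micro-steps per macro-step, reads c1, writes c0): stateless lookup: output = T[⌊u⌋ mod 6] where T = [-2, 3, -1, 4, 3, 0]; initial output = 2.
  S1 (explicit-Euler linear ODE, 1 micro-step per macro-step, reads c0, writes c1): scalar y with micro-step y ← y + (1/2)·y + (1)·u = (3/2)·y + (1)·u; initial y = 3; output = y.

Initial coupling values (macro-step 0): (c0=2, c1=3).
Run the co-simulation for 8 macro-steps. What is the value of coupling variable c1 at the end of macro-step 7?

c1 at macro-step 7 = 12277/128

macro 1: S0 reads c1=3 → after 3×micro: 4; S1 reads c0=2 → after 1×micro: 13/2 ⇒ (c0=4, c1=13/2)
macro 2: S0 reads c1=13/2 → after 3×micro: -2; S1 reads c0=4 → after 1×micro: 55/4 ⇒ (c0=-2, c1=55/4)
macro 3: S0 reads c1=55/4 → after 3×micro: 3; S1 reads c0=-2 → after 1×micro: 149/8 ⇒ (c0=3, c1=149/8)
macro 4: S0 reads c1=149/8 → after 3×micro: -2; S1 reads c0=3 → after 1×micro: 495/16 ⇒ (c0=-2, c1=495/16)
macro 5: S0 reads c1=495/16 → after 3×micro: -2; S1 reads c0=-2 → after 1×micro: 1421/32 ⇒ (c0=-2, c1=1421/32)
macro 6: S0 reads c1=1421/32 → after 3×micro: -1; S1 reads c0=-2 → after 1×micro: 4135/64 ⇒ (c0=-1, c1=4135/64)
macro 7: S0 reads c1=4135/64 → after 3×micro: 3; S1 reads c0=-1 → after 1×micro: 12277/128 ⇒ (c0=3, c1=12277/128)
macro 8: S0 reads c1=12277/128 → after 3×micro: 0; S1 reads c0=3 → after 1×micro: 37599/256 ⇒ (c0=0, c1=37599/256)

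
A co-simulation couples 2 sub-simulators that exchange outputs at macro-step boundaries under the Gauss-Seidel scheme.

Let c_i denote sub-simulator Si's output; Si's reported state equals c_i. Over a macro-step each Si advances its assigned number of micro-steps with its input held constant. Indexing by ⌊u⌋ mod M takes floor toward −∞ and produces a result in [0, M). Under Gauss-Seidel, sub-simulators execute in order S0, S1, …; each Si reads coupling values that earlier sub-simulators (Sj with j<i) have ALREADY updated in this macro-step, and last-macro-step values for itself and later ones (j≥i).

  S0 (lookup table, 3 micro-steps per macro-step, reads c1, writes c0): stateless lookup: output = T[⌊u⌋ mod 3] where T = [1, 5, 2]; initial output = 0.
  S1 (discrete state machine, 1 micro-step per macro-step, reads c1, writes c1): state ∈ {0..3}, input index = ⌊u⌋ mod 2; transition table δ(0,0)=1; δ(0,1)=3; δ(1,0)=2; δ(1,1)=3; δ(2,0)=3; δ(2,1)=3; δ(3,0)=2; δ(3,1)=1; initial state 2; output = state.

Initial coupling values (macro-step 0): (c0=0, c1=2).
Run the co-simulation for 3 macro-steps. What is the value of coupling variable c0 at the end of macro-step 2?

macro 1: S0 reads c1=2 → after 3×micro: 2; S1 reads c1=2 → after 1×micro: 3 ⇒ (c0=2, c1=3)
macro 2: S0 reads c1=3 → after 3×micro: 1; S1 reads c1=3 → after 1×micro: 1 ⇒ (c0=1, c1=1)
macro 3: S0 reads c1=1 → after 3×micro: 5; S1 reads c1=1 → after 1×micro: 3 ⇒ (c0=5, c1=3)

c0 at macro-step 2 = 1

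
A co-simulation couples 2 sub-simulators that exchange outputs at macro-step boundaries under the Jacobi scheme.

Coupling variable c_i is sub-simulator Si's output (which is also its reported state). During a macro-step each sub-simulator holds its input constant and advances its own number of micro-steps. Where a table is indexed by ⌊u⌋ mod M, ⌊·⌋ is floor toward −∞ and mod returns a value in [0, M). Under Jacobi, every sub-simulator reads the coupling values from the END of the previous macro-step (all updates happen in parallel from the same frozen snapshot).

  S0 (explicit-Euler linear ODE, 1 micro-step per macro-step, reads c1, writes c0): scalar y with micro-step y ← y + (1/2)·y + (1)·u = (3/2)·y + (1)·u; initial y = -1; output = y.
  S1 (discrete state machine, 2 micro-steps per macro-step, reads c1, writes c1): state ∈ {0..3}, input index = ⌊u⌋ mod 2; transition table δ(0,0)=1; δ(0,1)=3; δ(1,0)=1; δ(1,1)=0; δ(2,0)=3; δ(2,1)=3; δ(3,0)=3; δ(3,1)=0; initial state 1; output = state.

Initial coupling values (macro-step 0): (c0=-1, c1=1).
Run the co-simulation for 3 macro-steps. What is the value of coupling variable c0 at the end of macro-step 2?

macro 1: S0 reads c1=1 → after 1×micro: -1/2; S1 reads c1=1 → after 2×micro: 3 ⇒ (c0=-1/2, c1=3)
macro 2: S0 reads c1=3 → after 1×micro: 9/4; S1 reads c1=3 → after 2×micro: 3 ⇒ (c0=9/4, c1=3)
macro 3: S0 reads c1=3 → after 1×micro: 51/8; S1 reads c1=3 → after 2×micro: 3 ⇒ (c0=51/8, c1=3)

c0 at macro-step 2 = 9/4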